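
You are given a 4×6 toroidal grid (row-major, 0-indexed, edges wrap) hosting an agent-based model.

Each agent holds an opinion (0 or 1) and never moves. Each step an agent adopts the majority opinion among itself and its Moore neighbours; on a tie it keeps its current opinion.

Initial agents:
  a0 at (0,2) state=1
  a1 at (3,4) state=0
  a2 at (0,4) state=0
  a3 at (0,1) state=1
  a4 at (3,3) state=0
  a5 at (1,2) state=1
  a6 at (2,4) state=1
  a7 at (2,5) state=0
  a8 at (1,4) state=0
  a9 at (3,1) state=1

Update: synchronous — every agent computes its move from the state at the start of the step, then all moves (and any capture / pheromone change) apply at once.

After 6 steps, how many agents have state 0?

6

t=1: a0@(0,2):1 a1@(3,4):0 a2@(0,4):0 a3@(0,1):1 a4@(3,3):0 a5@(1,2):1 a6@(2,4):0 a7@(2,5):0 a8@(1,4):0 a9@(3,1):1
t=2: (unchanged — steady state)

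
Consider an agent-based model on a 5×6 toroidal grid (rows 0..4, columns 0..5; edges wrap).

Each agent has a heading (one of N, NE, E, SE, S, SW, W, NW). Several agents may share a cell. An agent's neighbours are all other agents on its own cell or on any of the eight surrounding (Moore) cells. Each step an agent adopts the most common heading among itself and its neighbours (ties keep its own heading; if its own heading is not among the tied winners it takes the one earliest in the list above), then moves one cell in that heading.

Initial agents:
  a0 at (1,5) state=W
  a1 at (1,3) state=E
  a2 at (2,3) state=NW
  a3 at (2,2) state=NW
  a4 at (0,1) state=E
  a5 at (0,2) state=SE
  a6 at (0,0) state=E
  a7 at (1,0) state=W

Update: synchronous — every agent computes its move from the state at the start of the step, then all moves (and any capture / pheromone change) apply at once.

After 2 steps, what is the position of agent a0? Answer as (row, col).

(1, 3)

t=1: a0@(1,4):W a1@(0,2):NW a2@(1,2):NW a3@(1,1):NW a4@(0,2):E a5@(0,3):E a6@(0,1):E a7@(1,5):W
t=2: a0@(1,3):W a1@(4,1):NW a2@(0,1):NW a3@(0,0):NW a4@(0,3):E a5@(0,4):E a6@(4,0):NW a7@(1,4):W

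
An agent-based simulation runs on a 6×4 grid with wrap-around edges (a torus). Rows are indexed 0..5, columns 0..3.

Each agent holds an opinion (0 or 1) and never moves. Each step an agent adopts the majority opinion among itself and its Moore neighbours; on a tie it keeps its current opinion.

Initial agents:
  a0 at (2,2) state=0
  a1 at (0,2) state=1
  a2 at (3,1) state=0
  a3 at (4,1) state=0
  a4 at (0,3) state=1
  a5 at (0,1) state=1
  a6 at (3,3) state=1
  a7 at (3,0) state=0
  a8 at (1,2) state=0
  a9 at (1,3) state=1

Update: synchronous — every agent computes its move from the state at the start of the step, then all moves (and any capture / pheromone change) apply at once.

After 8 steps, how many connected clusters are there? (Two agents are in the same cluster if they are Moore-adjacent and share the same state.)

t=1: a0@(2,2):0 a1@(0,2):1 a2@(3,1):0 a3@(4,1):0 a4@(0,3):1 a5@(0,1):1 a6@(3,3):0 a7@(3,0):0 a8@(1,2):1 a9@(1,3):1
t=2: (unchanged — steady state)

2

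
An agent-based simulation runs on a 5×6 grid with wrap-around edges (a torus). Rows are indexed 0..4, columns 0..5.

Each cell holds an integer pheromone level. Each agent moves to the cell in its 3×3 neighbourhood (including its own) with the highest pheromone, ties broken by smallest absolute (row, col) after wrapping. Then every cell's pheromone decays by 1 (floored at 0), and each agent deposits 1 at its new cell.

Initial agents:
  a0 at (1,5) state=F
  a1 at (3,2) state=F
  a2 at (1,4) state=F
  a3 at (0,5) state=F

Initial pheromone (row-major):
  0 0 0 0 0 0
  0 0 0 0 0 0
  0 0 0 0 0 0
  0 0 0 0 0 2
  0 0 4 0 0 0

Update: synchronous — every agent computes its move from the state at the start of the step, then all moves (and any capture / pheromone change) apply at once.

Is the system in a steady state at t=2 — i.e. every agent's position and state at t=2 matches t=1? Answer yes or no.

no

t=1: a0@(0,0) a1@(4,2) a2@(0,3) a3@(0,0) | pheromone: 2 0 0 1 0 0 / 0 0 0 0 0 0 / 0 0 0 0 0 0 / 0 0 0 0 0 1 / 0 0 4 0 0 0
t=2: a0@(0,0) a1@(4,2) a2@(4,2) a3@(0,0) | pheromone: 3 0 0 0 0 0 / 0 0 0 0 0 0 / 0 0 0 0 0 0 / 0 0 0 0 0 0 / 0 0 5 0 0 0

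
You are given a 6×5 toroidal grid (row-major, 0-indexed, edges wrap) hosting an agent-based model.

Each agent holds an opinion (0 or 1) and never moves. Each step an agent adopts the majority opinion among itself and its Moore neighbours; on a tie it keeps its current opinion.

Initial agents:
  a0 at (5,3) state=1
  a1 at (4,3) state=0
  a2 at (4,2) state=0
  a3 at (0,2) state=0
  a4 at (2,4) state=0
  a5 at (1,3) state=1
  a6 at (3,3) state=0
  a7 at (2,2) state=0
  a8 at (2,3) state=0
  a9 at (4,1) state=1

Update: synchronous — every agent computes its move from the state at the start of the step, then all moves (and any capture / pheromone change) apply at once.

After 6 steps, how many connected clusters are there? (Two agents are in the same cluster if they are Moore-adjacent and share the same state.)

2

t=1: a0@(5,3):0 a1@(4,3):0 a2@(4,2):0 a3@(0,2):1 a4@(2,4):0 a5@(1,3):0 a6@(3,3):0 a7@(2,2):0 a8@(2,3):0 a9@(4,1):1
t=2: a0@(5,3):0 a1@(4,3):0 a2@(4,2):0 a3@(0,2):0 a4@(2,4):0 a5@(1,3):0 a6@(3,3):0 a7@(2,2):0 a8@(2,3):0 a9@(4,1):1
t=3: (unchanged — steady state)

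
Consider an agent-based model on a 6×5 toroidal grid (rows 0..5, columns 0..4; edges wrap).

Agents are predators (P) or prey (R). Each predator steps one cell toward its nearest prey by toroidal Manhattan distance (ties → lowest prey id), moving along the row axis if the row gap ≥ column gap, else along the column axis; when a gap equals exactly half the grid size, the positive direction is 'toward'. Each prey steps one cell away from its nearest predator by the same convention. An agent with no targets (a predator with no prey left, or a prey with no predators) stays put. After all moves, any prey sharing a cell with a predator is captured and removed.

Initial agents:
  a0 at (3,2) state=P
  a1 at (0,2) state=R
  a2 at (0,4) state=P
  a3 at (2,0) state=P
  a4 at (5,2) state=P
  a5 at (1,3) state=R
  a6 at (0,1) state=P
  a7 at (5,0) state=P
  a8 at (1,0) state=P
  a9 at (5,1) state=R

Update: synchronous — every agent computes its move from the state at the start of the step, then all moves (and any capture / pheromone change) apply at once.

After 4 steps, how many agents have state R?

t=1: a0@(4,2):P a1@(1,2):R a2@(0,3):P a3@(2,4):P a4@(0,2):P a5@(2,3):R a6@(0,2):P a7@(5,1):P a8@(1,4):P a9@(5,0):R
t=2: a0@(5,2):P a1@(2,2):R a2@(1,3):P a3@(2,3):P a4@(1,2):P a5@(2,2):R a6@(1,2):P a7@(5,0):P a8@(1,3):P a9@(5,4):R
t=3: a0@(5,3):P a1@(2,1):R a2@(2,3):P a3@(2,2):P a4@(2,2):P a5@(2,1):R a6@(2,2):P a7@(5,4):P a8@(2,3):P
t=4: a0@(0,3):P a1@(2,0):R a2@(2,2):P a3@(2,1):P a4@(2,1):P a5@(2,0):R a6@(2,1):P a7@(0,4):P a8@(2,2):P

2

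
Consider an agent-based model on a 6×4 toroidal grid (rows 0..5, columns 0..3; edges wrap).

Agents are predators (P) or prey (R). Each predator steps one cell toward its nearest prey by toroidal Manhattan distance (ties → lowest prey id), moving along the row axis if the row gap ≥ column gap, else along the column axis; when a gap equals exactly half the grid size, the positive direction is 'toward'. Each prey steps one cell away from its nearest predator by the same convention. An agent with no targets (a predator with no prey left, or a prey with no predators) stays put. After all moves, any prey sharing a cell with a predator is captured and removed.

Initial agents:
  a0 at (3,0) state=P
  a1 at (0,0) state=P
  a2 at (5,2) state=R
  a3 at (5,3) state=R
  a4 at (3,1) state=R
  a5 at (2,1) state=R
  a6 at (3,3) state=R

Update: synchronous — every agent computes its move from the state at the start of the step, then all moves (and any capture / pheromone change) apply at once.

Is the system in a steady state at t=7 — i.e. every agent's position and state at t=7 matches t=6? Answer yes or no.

t=1: a0@(3,1):P a1@(5,0):P a2@(5,1):R a3@(4,3):R a4@(3,2):R a5@(1,1):R a6@(3,2):R
t=2: a0@(3,2):P a1@(5,1):P a2@(5,2):R a3@(3,3):R a4@(3,3):R a5@(0,1):R a6@(3,3):R
t=3: a0@(3,3):P a1@(5,2):P a2@(5,3):R a3@(3,0):R a4@(3,0):R a5@(1,1):R a6@(3,0):R
t=4: a0@(3,0):P a1@(5,3):P a2@(5,0):R a3@(3,1):R a4@(3,1):R a5@(2,1):R a6@(3,1):R
t=5: a0@(3,1):P a1@(5,0):P a2@(5,1):R a3@(3,2):R a4@(3,2):R a5@(1,1):R a6@(3,2):R
t=6: a0@(3,2):P a1@(5,1):P a2@(5,2):R a3@(3,3):R a4@(3,3):R a5@(0,1):R a6@(3,3):R
t=7: a0@(3,3):P a1@(5,2):P a2@(5,3):R a3@(3,0):R a4@(3,0):R a5@(1,1):R a6@(3,0):R

no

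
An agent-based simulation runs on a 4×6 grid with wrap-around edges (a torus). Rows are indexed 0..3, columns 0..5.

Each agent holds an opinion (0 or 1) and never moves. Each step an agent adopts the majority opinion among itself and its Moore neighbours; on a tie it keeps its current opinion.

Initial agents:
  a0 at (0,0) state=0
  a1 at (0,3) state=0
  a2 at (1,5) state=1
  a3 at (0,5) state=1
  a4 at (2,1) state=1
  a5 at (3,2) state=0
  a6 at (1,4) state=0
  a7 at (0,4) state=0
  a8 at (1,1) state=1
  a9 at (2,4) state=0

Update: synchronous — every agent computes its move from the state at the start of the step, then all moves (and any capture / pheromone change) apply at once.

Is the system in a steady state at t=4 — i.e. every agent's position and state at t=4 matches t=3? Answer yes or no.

t=1: a0@(0,0):1 a1@(0,3):0 a2@(1,5):0 a3@(0,5):0 a4@(2,1):1 a5@(3,2):0 a6@(1,4):0 a7@(0,4):0 a8@(1,1):1 a9@(2,4):0
t=2: (unchanged — steady state)

yes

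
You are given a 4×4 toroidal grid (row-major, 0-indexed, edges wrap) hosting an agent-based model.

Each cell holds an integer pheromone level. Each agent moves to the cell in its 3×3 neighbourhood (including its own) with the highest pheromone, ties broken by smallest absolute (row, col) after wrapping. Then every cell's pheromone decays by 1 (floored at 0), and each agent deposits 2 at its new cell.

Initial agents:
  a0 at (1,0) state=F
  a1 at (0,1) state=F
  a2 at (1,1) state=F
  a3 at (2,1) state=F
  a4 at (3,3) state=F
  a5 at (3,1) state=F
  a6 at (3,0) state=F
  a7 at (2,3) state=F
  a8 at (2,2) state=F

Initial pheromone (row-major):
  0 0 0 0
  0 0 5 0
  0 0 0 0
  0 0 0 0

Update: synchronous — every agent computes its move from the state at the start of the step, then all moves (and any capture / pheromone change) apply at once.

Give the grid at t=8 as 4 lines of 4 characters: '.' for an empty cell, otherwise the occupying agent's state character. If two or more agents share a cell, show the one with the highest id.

F...
..F.
....
....

t=1: a0@(0,0) a1@(1,2) a2@(1,2) a3@(1,2) a4@(0,0) a5@(0,0) a6@(0,0) a7@(1,2) a8@(1,2) | pheromone: 8 0 0 0 / 0 0 14 0 / 0 0 0 0 / 0 0 0 0
t=2: a0@(0,0) a1@(1,2) a2@(1,2) a3@(1,2) a4@(0,0) a5@(0,0) a6@(0,0) a7@(1,2) a8@(1,2) | pheromone: 15 0 0 0 / 0 0 23 0 / 0 0 0 0 / 0 0 0 0
t=3: a0@(0,0) a1@(1,2) a2@(1,2) a3@(1,2) a4@(0,0) a5@(0,0) a6@(0,0) a7@(1,2) a8@(1,2) | pheromone: 22 0 0 0 / 0 0 32 0 / 0 0 0 0 / 0 0 0 0
t=4: a0@(0,0) a1@(1,2) a2@(1,2) a3@(1,2) a4@(0,0) a5@(0,0) a6@(0,0) a7@(1,2) a8@(1,2) | pheromone: 29 0 0 0 / 0 0 41 0 / 0 0 0 0 / 0 0 0 0
t=5: a0@(0,0) a1@(1,2) a2@(1,2) a3@(1,2) a4@(0,0) a5@(0,0) a6@(0,0) a7@(1,2) a8@(1,2) | pheromone: 36 0 0 0 / 0 0 50 0 / 0 0 0 0 / 0 0 0 0
t=6: a0@(0,0) a1@(1,2) a2@(1,2) a3@(1,2) a4@(0,0) a5@(0,0) a6@(0,0) a7@(1,2) a8@(1,2) | pheromone: 43 0 0 0 / 0 0 59 0 / 0 0 0 0 / 0 0 0 0
t=7: a0@(0,0) a1@(1,2) a2@(1,2) a3@(1,2) a4@(0,0) a5@(0,0) a6@(0,0) a7@(1,2) a8@(1,2) | pheromone: 50 0 0 0 / 0 0 68 0 / 0 0 0 0 / 0 0 0 0
t=8: a0@(0,0) a1@(1,2) a2@(1,2) a3@(1,2) a4@(0,0) a5@(0,0) a6@(0,0) a7@(1,2) a8@(1,2) | pheromone: 57 0 0 0 / 0 0 77 0 / 0 0 0 0 / 0 0 0 0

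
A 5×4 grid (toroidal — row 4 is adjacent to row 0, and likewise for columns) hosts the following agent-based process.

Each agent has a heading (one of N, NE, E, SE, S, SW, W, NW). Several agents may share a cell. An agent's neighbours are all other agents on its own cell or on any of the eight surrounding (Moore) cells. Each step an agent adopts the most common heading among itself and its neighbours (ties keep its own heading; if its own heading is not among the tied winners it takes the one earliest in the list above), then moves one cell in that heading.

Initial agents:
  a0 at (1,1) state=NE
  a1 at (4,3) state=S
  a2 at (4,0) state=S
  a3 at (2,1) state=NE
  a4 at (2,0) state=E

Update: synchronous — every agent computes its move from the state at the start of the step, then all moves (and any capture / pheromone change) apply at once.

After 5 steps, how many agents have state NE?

t=1: a0@(0,2):NE a1@(0,3):S a2@(0,0):S a3@(1,2):NE a4@(1,1):NE
t=2: a0@(4,3):NE a1@(1,3):S a2@(1,0):S a3@(0,3):NE a4@(0,2):NE
t=3: a0@(3,0):NE a1@(2,3):S a2@(2,0):S a3@(4,0):NE a4@(4,3):NE
t=4: a0@(2,1):NE a1@(3,3):S a2@(3,0):S a3@(3,1):NE a4@(3,0):NE
t=5: a0@(1,2):NE a1@(4,3):S a2@(2,1):NE a3@(2,2):NE a4@(2,1):NE

4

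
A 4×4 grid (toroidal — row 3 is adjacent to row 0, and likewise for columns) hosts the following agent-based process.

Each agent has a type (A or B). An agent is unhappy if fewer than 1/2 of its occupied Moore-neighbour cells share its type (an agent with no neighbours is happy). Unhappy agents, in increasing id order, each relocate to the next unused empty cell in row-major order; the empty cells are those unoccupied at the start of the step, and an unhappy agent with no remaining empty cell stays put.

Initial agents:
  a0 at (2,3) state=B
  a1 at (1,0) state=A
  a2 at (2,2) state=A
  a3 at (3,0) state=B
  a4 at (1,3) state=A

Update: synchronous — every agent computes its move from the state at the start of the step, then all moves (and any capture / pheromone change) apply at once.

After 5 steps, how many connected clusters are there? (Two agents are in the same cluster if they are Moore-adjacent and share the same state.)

2

t=1: a0@(0,0):B a1@(1,0):A a2@(2,2):A a3@(3,0):B a4@(1,3):A
t=2: a0@(0,1):B a1@(1,0):A a2@(2,2):A a3@(3,0):B a4@(1,3):A
t=3: (unchanged — steady state)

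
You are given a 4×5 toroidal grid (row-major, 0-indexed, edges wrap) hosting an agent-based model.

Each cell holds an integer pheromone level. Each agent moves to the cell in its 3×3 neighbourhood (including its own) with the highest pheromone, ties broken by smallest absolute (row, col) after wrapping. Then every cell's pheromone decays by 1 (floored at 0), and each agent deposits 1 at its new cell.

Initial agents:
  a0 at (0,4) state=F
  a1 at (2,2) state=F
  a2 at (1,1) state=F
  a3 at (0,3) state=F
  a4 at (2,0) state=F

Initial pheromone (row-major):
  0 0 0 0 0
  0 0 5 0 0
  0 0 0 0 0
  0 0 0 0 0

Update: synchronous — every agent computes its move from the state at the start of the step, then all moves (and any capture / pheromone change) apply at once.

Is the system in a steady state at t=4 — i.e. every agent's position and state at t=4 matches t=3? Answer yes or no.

yes

t=1: a0@(0,0) a1@(1,2) a2@(1,2) a3@(1,2) a4@(1,0) | pheromone: 1 0 0 0 0 / 1 0 7 0 0 / 0 0 0 0 0 / 0 0 0 0 0
t=2: a0@(0,0) a1@(1,2) a2@(1,2) a3@(1,2) a4@(0,0) | pheromone: 2 0 0 0 0 / 0 0 9 0 0 / 0 0 0 0 0 / 0 0 0 0 0
t=3: a0@(0,0) a1@(1,2) a2@(1,2) a3@(1,2) a4@(0,0) | pheromone: 3 0 0 0 0 / 0 0 11 0 0 / 0 0 0 0 0 / 0 0 0 0 0
t=4: a0@(0,0) a1@(1,2) a2@(1,2) a3@(1,2) a4@(0,0) | pheromone: 4 0 0 0 0 / 0 0 13 0 0 / 0 0 0 0 0 / 0 0 0 0 0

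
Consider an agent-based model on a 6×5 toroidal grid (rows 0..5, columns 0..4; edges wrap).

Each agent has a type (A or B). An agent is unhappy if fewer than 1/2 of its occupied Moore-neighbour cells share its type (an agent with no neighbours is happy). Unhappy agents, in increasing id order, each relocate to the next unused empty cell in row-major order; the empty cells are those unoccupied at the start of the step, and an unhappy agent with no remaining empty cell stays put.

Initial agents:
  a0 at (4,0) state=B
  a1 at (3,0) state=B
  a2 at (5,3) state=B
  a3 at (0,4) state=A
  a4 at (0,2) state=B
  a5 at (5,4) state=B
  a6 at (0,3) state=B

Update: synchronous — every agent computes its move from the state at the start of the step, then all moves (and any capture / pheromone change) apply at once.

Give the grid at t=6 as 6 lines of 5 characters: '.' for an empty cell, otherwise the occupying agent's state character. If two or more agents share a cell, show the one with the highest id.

.ABB.
.....
.....
B....
B....
...BB

t=1: a0@(4,0):B a1@(3,0):B a2@(5,3):B a3@(0,0):A a4@(0,2):B a5@(5,4):B a6@(0,3):B
t=2: a0@(4,0):B a1@(3,0):B a2@(5,3):B a3@(0,1):A a4@(0,2):B a5@(5,4):B a6@(0,3):B
t=3: a0@(4,0):B a1@(3,0):B a2@(5,3):B a3@(0,0):A a4@(0,2):B a5@(5,4):B a6@(0,3):B
t=4: a0@(4,0):B a1@(3,0):B a2@(5,3):B a3@(0,1):A a4@(0,2):B a5@(5,4):B a6@(0,3):B
t=5: a0@(4,0):B a1@(3,0):B a2@(5,3):B a3@(0,0):A a4@(0,2):B a5@(5,4):B a6@(0,3):B
t=6: a0@(4,0):B a1@(3,0):B a2@(5,3):B a3@(0,1):A a4@(0,2):B a5@(5,4):B a6@(0,3):B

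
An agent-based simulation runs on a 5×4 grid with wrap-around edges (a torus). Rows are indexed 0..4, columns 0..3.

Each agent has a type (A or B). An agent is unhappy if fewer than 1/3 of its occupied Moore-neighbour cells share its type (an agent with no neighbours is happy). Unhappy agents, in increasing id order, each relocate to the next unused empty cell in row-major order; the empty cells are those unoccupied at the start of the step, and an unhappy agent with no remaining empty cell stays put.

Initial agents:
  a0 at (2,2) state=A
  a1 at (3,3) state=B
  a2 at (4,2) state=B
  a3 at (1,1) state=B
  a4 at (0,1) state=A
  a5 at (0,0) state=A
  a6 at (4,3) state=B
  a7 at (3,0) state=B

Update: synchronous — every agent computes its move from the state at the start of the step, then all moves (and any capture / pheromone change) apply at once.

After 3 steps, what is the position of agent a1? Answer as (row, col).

(3, 3)

t=1: a0@(0,2):A a1@(3,3):B a2@(4,2):B a3@(0,3):B a4@(0,1):A a5@(0,0):A a6@(4,3):B a7@(3,0):B
t=2: a0@(1,0):A a1@(3,3):B a2@(4,2):B a3@(0,3):B a4@(0,1):A a5@(0,0):A a6@(4,3):B a7@(3,0):B
t=3: (unchanged — steady state)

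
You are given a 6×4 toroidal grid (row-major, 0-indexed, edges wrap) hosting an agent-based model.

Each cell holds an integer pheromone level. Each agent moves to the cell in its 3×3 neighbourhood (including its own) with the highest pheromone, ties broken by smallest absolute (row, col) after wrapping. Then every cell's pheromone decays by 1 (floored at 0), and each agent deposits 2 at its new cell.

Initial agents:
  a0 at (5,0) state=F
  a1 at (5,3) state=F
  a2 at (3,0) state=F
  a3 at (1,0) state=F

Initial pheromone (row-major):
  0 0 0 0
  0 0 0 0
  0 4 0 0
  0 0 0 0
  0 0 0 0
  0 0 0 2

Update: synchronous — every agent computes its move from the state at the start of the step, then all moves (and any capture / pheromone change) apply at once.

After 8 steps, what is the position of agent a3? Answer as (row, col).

(2, 1)

t=1: a0@(5,3) a1@(5,3) a2@(2,1) a3@(2,1) | pheromone: 0 0 0 0 / 0 0 0 0 / 0 7 0 0 / 0 0 0 0 / 0 0 0 0 / 0 0 0 5
t=2: a0@(5,3) a1@(5,3) a2@(2,1) a3@(2,1) | pheromone: 0 0 0 0 / 0 0 0 0 / 0 10 0 0 / 0 0 0 0 / 0 0 0 0 / 0 0 0 8
t=3: a0@(5,3) a1@(5,3) a2@(2,1) a3@(2,1) | pheromone: 0 0 0 0 / 0 0 0 0 / 0 13 0 0 / 0 0 0 0 / 0 0 0 0 / 0 0 0 11
t=4: a0@(5,3) a1@(5,3) a2@(2,1) a3@(2,1) | pheromone: 0 0 0 0 / 0 0 0 0 / 0 16 0 0 / 0 0 0 0 / 0 0 0 0 / 0 0 0 14
t=5: a0@(5,3) a1@(5,3) a2@(2,1) a3@(2,1) | pheromone: 0 0 0 0 / 0 0 0 0 / 0 19 0 0 / 0 0 0 0 / 0 0 0 0 / 0 0 0 17
t=6: a0@(5,3) a1@(5,3) a2@(2,1) a3@(2,1) | pheromone: 0 0 0 0 / 0 0 0 0 / 0 22 0 0 / 0 0 0 0 / 0 0 0 0 / 0 0 0 20
t=7: a0@(5,3) a1@(5,3) a2@(2,1) a3@(2,1) | pheromone: 0 0 0 0 / 0 0 0 0 / 0 25 0 0 / 0 0 0 0 / 0 0 0 0 / 0 0 0 23
t=8: a0@(5,3) a1@(5,3) a2@(2,1) a3@(2,1) | pheromone: 0 0 0 0 / 0 0 0 0 / 0 28 0 0 / 0 0 0 0 / 0 0 0 0 / 0 0 0 26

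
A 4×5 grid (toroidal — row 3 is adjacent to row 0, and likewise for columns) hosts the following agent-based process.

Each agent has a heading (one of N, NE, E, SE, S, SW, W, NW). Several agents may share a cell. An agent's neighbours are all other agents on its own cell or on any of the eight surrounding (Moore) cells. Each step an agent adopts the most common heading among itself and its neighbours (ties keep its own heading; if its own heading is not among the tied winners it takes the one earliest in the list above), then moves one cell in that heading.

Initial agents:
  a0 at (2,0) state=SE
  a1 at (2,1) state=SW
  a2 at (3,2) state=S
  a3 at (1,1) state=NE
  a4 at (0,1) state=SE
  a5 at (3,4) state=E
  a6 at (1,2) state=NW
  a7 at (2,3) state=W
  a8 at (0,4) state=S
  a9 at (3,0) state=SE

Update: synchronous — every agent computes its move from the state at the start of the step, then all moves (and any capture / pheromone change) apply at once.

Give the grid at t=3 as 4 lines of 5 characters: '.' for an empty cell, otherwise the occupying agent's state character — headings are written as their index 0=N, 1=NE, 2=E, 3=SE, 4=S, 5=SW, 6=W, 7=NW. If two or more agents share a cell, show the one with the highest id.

....3
...33
..333
3...3

t=1: a0@(3,1):SE a1@(3,2):SE a2@(0,2):S a3@(2,2):SE a4@(1,2):SE a5@(0,0):SE a6@(0,1):NW a7@(2,2):W a8@(1,4):S a9@(0,1):SE
t=2: a0@(0,2):SE a1@(0,3):SE a2@(1,3):SE a3@(3,3):SE a4@(2,3):SE a5@(1,1):SE a6@(1,2):SE a7@(3,3):SE a8@(2,4):S a9@(1,2):SE
t=3: a0@(1,3):SE a1@(1,4):SE a2@(2,4):SE a3@(0,4):SE a4@(3,4):SE a5@(2,2):SE a6@(2,3):SE a7@(0,4):SE a8@(3,0):SE a9@(2,3):SE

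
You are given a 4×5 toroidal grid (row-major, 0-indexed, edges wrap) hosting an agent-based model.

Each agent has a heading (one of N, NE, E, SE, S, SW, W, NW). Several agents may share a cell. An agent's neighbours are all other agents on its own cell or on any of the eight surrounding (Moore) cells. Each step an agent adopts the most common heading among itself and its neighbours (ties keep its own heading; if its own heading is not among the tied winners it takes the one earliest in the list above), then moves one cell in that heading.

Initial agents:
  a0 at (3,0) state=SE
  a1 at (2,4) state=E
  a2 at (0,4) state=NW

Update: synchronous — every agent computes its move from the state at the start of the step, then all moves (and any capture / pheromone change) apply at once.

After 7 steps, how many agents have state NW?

t=1: a0@(0,1):SE a1@(2,0):E a2@(3,3):NW
t=2: a0@(1,2):SE a1@(2,1):E a2@(2,2):NW
t=3: a0@(2,3):SE a1@(2,2):E a2@(1,1):NW
t=4: a0@(3,4):SE a1@(2,3):E a2@(0,0):NW
t=5: a0@(0,0):SE a1@(2,4):E a2@(3,4):NW
t=6: a0@(1,1):SE a1@(2,0):E a2@(2,3):NW
t=7: a0@(2,2):SE a1@(2,1):E a2@(1,2):NW

1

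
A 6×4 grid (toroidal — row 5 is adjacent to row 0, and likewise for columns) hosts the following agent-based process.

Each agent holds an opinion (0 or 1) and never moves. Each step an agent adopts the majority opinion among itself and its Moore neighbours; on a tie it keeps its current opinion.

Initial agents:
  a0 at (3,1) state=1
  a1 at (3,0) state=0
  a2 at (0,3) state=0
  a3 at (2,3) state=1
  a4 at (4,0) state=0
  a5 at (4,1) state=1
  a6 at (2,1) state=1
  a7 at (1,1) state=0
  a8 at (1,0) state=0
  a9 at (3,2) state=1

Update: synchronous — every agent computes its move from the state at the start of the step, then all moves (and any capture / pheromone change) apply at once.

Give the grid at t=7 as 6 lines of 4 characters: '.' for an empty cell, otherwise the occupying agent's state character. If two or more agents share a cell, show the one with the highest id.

t=1: a0@(3,1):1 a1@(3,0):1 a2@(0,3):0 a3@(2,3):1 a4@(4,0):0 a5@(4,1):1 a6@(2,1):1 a7@(1,1):0 a8@(1,0):0 a9@(3,2):1
t=2: a0@(3,1):1 a1@(3,0):1 a2@(0,3):0 a3@(2,3):1 a4@(4,0):1 a5@(4,1):1 a6@(2,1):1 a7@(1,1):0 a8@(1,0):0 a9@(3,2):1
t=3: (unchanged — steady state)

...0
00..
.1.1
111.
11..
....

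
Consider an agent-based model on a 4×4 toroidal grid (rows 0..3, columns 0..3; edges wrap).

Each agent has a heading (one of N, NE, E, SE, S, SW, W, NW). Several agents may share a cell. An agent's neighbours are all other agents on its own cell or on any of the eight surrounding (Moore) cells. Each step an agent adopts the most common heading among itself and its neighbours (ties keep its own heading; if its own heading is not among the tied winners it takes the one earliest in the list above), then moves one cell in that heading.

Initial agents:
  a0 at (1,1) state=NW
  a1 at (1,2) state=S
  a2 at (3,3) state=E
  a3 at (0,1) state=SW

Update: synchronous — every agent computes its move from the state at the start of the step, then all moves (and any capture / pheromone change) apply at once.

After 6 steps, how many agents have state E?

t=1: a0@(0,0):NW a1@(2,2):S a2@(3,0):E a3@(1,0):SW
t=2: a0@(3,3):NW a1@(3,2):S a2@(3,1):E a3@(2,3):SW
t=3: a0@(2,2):NW a1@(0,2):S a2@(3,2):E a3@(3,2):SW
t=4: a0@(1,1):NW a1@(1,2):S a2@(3,3):E a3@(0,1):SW
t=5: a0@(0,0):NW a1@(2,2):S a2@(3,0):E a3@(1,0):SW
t=6: a0@(3,3):NW a1@(3,2):S a2@(3,1):E a3@(2,3):SW

1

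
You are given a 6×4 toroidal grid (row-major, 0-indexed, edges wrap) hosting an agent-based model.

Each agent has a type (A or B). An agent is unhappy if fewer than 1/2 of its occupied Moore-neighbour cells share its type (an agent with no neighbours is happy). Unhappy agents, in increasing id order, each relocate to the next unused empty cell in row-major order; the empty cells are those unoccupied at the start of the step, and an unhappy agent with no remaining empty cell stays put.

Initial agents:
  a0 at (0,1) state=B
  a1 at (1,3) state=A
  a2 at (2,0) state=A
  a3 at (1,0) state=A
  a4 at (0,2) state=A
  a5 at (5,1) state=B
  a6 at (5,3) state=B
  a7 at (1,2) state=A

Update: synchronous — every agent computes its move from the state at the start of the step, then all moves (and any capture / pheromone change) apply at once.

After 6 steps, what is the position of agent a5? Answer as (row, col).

t=1: a0@(0,0):B a1@(1,3):A a2@(2,0):A a3@(1,0):A a4@(0,3):A a5@(5,1):B a6@(1,1):B a7@(1,2):A
t=2: a0@(0,1):B a1@(1,3):A a2@(2,0):A a3@(1,0):A a4@(0,3):A a5@(5,1):B a6@(0,2):B a7@(1,2):A
t=3: a0@(0,1):B a1@(1,3):A a2@(2,0):A a3@(1,0):A a4@(0,3):A a5@(5,1):B a6@(0,0):B a7@(1,2):A
t=4: a0@(0,1):B a1@(1,3):A a2@(2,0):A a3@(1,0):A a4@(0,3):A a5@(5,1):B a6@(0,2):B a7@(1,2):A
t=5: a0@(0,1):B a1@(1,3):A a2@(2,0):A a3@(1,0):A a4@(0,3):A a5@(5,1):B a6@(0,0):B a7@(1,2):A
t=6: a0@(0,1):B a1@(1,3):A a2@(2,0):A a3@(1,0):A a4@(0,3):A a5@(5,1):B a6@(0,2):B a7@(1,2):A

(5, 1)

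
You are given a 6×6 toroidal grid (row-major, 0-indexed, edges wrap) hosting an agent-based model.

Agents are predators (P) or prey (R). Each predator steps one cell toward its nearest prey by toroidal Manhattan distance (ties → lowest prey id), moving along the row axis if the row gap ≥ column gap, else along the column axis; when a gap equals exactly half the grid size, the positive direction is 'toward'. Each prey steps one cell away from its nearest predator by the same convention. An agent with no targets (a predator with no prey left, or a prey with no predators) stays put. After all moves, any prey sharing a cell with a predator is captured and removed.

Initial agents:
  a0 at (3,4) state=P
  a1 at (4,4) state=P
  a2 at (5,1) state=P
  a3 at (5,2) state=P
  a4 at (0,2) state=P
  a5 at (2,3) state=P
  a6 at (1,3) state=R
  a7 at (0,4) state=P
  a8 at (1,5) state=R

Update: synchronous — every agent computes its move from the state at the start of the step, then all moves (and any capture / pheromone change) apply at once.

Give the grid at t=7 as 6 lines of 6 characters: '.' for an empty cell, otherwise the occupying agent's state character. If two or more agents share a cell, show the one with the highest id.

t=1: a0@(2,4):P a1@(5,4):P a2@(0,1):P a3@(0,2):P a4@(1,2):P a5@(1,3):P a6@(0,3):R a7@(1,4):P a8@(2,5):R
t=2: a0@(2,5):P a1@(0,4):P a2@(0,2):P a3@(0,3):P a4@(0,2):P a5@(0,3):P a7@(0,4):P a8@(2,0):R
t=3: a0@(2,0):P a1@(1,4):P a2@(1,2):P a3@(0,4):P a4@(1,2):P a5@(0,4):P a7@(1,4):P a8@(2,1):R
t=4: a0@(2,1):P a1@(1,5):P a2@(2,2):P a3@(0,5):P a4@(2,2):P a5@(0,5):P a7@(1,5):P
t=5: (unchanged — steady state)

.....P
.....P
.PP...
......
......
......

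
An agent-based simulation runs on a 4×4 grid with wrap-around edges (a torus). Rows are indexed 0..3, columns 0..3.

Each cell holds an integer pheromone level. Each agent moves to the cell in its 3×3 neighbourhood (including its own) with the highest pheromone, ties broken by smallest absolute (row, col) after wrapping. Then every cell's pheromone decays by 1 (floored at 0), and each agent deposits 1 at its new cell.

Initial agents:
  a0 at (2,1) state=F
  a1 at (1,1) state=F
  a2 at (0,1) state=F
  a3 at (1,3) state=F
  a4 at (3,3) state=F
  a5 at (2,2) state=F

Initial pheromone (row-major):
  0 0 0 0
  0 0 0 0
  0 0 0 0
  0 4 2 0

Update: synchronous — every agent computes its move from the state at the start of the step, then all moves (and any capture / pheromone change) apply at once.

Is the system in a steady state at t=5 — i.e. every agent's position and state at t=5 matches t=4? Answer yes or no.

yes

t=1: a0@(3,1) a1@(0,0) a2@(3,1) a3@(0,0) a4@(3,2) a5@(3,1) | pheromone: 2 0 0 0 / 0 0 0 0 / 0 0 0 0 / 0 6 2 0
t=2: a0@(3,1) a1@(3,1) a2@(3,1) a3@(3,1) a4@(3,1) a5@(3,1) | pheromone: 1 0 0 0 / 0 0 0 0 / 0 0 0 0 / 0 11 1 0
t=3: a0@(3,1) a1@(3,1) a2@(3,1) a3@(3,1) a4@(3,1) a5@(3,1) | pheromone: 0 0 0 0 / 0 0 0 0 / 0 0 0 0 / 0 16 0 0
t=4: a0@(3,1) a1@(3,1) a2@(3,1) a3@(3,1) a4@(3,1) a5@(3,1) | pheromone: 0 0 0 0 / 0 0 0 0 / 0 0 0 0 / 0 21 0 0
t=5: a0@(3,1) a1@(3,1) a2@(3,1) a3@(3,1) a4@(3,1) a5@(3,1) | pheromone: 0 0 0 0 / 0 0 0 0 / 0 0 0 0 / 0 26 0 0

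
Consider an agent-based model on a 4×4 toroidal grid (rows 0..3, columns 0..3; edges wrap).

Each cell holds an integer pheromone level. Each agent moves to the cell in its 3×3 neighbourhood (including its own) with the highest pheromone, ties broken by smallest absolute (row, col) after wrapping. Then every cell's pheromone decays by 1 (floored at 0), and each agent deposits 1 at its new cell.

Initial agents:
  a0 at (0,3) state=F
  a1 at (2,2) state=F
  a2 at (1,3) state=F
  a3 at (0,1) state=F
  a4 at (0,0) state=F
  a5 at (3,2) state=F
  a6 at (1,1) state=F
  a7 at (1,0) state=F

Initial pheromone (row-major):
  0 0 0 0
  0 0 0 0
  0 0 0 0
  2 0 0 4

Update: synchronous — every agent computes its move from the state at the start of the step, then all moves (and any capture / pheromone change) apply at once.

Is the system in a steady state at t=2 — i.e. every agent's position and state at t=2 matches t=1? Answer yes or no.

no

t=1: a0@(3,3) a1@(3,3) a2@(0,0) a3@(3,0) a4@(3,3) a5@(3,3) a6@(0,0) a7@(0,0) | pheromone: 3 0 0 0 / 0 0 0 0 / 0 0 0 0 / 2 0 0 7
t=2: a0@(3,3) a1@(3,3) a2@(3,3) a3@(3,3) a4@(3,3) a5@(3,3) a6@(3,3) a7@(3,3) | pheromone: 2 0 0 0 / 0 0 0 0 / 0 0 0 0 / 1 0 0 14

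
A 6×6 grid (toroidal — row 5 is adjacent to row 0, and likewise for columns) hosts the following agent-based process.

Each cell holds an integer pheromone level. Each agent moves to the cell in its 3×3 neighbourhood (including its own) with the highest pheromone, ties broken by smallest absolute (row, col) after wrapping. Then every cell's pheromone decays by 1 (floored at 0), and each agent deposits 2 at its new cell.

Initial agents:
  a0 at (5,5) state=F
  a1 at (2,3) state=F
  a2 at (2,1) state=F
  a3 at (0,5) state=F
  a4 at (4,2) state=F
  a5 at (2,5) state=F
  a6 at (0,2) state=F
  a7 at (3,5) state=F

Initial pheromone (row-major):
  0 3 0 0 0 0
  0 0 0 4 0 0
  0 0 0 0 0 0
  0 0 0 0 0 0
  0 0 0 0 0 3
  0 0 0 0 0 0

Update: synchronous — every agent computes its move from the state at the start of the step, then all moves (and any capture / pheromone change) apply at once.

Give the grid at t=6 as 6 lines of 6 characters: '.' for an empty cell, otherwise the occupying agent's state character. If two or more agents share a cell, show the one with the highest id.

t=1: a0@(4,5) a1@(1,3) a2@(1,0) a3@(0,0) a4@(3,1) a5@(1,0) a6@(1,3) a7@(4,5) | pheromone: 2 2 0 0 0 0 / 4 0 0 7 0 0 / 0 0 0 0 0 0 / 0 2 0 0 0 0 / 0 0 0 0 0 6 / 0 0 0 0 0 0
t=2: a0@(4,5) a1@(1,3) a2@(1,0) a3@(1,0) a4@(3,1) a5@(1,0) a6@(1,3) a7@(4,5) | pheromone: 1 1 0 0 0 0 / 9 0 0 10 0 0 / 0 0 0 0 0 0 / 0 3 0 0 0 0 / 0 0 0 0 0 9 / 0 0 0 0 0 0
t=3: a0@(4,5) a1@(1,3) a2@(1,0) a3@(1,0) a4@(3,1) a5@(1,0) a6@(1,3) a7@(4,5) | pheromone: 0 0 0 0 0 0 / 14 0 0 13 0 0 / 0 0 0 0 0 0 / 0 4 0 0 0 0 / 0 0 0 0 0 12 / 0 0 0 0 0 0
t=4: a0@(4,5) a1@(1,3) a2@(1,0) a3@(1,0) a4@(3,1) a5@(1,0) a6@(1,3) a7@(4,5) | pheromone: 0 0 0 0 0 0 / 19 0 0 16 0 0 / 0 0 0 0 0 0 / 0 5 0 0 0 0 / 0 0 0 0 0 15 / 0 0 0 0 0 0
t=5: a0@(4,5) a1@(1,3) a2@(1,0) a3@(1,0) a4@(3,1) a5@(1,0) a6@(1,3) a7@(4,5) | pheromone: 0 0 0 0 0 0 / 24 0 0 19 0 0 / 0 0 0 0 0 0 / 0 6 0 0 0 0 / 0 0 0 0 0 18 / 0 0 0 0 0 0
t=6: a0@(4,5) a1@(1,3) a2@(1,0) a3@(1,0) a4@(3,1) a5@(1,0) a6@(1,3) a7@(4,5) | pheromone: 0 0 0 0 0 0 / 29 0 0 22 0 0 / 0 0 0 0 0 0 / 0 7 0 0 0 0 / 0 0 0 0 0 21 / 0 0 0 0 0 0

......
F..F..
......
.F....
.....F
......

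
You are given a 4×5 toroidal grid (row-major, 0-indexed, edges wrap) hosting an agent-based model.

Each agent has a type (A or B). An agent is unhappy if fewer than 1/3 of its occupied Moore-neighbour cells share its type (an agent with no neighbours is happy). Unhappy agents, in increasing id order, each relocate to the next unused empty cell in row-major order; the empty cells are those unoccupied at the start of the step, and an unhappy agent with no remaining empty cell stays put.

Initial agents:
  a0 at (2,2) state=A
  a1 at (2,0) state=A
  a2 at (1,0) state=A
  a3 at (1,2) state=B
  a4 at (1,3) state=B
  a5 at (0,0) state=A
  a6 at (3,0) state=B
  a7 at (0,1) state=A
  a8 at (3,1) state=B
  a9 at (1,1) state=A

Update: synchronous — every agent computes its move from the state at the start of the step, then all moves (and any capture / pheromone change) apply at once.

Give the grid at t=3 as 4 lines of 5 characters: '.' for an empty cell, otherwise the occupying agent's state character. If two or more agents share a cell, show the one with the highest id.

AAABB
AA.BB
A....
.....

t=1: a0@(0,2):A a1@(2,0):A a2@(1,0):A a3@(0,3):B a4@(1,3):B a5@(0,0):A a6@(0,4):B a7@(0,1):A a8@(1,4):B a9@(1,1):A
t=2: (unchanged — steady state)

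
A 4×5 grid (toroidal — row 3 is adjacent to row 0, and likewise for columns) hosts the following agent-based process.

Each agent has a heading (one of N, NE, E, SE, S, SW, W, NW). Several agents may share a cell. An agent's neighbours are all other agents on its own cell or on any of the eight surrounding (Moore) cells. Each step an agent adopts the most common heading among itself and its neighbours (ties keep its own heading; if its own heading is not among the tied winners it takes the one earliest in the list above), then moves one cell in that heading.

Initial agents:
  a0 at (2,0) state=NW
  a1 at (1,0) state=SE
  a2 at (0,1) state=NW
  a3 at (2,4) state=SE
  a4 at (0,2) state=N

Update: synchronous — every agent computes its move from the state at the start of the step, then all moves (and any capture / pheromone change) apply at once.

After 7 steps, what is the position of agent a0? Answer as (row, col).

t=1: a0@(3,1):SE a1@(2,1):SE a2@(3,0):NW a3@(3,0):SE a4@(3,2):N
t=2: a0@(0,2):SE a1@(3,2):SE a2@(0,1):SE a3@(0,1):SE a4@(0,3):SE
t=3: a0@(1,3):SE a1@(0,3):SE a2@(1,2):SE a3@(1,2):SE a4@(1,4):SE
t=4: a0@(2,4):SE a1@(1,4):SE a2@(2,3):SE a3@(2,3):SE a4@(2,0):SE
t=5: a0@(3,0):SE a1@(2,0):SE a2@(3,4):SE a3@(3,4):SE a4@(3,1):SE
t=6: a0@(0,1):SE a1@(3,1):SE a2@(0,0):SE a3@(0,0):SE a4@(0,2):SE
t=7: a0@(1,2):SE a1@(0,2):SE a2@(1,1):SE a3@(1,1):SE a4@(1,3):SE

(1, 2)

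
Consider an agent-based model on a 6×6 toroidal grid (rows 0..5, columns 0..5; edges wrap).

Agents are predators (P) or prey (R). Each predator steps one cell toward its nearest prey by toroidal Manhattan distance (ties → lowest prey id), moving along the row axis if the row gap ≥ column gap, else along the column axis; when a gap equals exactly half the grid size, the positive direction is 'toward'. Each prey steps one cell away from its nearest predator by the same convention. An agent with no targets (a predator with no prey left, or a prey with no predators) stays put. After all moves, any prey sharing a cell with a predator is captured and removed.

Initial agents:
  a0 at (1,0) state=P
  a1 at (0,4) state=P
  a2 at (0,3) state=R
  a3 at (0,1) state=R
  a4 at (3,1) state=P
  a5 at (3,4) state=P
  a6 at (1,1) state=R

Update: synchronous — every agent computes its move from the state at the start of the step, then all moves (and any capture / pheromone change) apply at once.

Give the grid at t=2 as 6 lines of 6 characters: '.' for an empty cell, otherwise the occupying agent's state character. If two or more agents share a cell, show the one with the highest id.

.RP...
.PPR..
......
......
.R....
....P.

t=1: a0@(1,1):P a1@(0,3):P a2@(0,2):R a3@(5,1):R a4@(2,1):P a5@(4,4):P a6@(1,2):R
t=2: a0@(1,2):P a1@(0,2):P a2@(0,1):R a3@(4,1):R a4@(1,1):P a5@(5,4):P a6@(1,3):R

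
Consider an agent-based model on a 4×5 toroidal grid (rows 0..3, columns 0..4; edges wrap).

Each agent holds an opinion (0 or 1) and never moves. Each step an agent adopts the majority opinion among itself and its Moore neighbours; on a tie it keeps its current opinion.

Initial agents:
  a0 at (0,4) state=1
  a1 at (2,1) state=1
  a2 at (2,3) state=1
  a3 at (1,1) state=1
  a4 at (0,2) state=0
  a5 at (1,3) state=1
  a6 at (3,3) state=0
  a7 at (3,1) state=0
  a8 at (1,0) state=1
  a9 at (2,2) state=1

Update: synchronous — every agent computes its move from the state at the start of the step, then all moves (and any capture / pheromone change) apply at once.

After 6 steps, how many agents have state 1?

t=1: a0@(0,4):1 a1@(2,1):1 a2@(2,3):1 a3@(1,1):1 a4@(0,2):0 a5@(1,3):1 a6@(3,3):1 a7@(3,1):0 a8@(1,0):1 a9@(2,2):1
t=2: a0@(0,4):1 a1@(2,1):1 a2@(2,3):1 a3@(1,1):1 a4@(0,2):1 a5@(1,3):1 a6@(3,3):1 a7@(3,1):0 a8@(1,0):1 a9@(2,2):1
t=3: a0@(0,4):1 a1@(2,1):1 a2@(2,3):1 a3@(1,1):1 a4@(0,2):1 a5@(1,3):1 a6@(3,3):1 a7@(3,1):1 a8@(1,0):1 a9@(2,2):1
t=4: (unchanged — steady state)

10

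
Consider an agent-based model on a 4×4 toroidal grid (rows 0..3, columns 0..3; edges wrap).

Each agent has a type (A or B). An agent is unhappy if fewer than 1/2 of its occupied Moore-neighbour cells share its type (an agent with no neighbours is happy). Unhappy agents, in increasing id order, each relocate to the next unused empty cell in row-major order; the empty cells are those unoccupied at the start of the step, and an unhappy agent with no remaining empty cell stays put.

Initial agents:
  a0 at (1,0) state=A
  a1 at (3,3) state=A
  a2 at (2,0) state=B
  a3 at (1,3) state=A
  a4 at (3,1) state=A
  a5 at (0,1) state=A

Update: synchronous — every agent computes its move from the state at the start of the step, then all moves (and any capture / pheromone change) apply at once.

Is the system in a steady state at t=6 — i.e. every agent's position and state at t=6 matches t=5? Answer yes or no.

no

t=1: a0@(1,0):A a1@(0,0):A a2@(0,2):B a3@(1,3):A a4@(3,1):A a5@(0,1):A
t=2: a0@(1,0):A a1@(0,0):A a2@(0,3):B a3@(1,3):A a4@(3,1):A a5@(0,1):A
t=3: a0@(1,0):A a1@(0,0):A a2@(0,2):B a3@(1,3):A a4@(3,1):A a5@(0,1):A
t=4: a0@(1,0):A a1@(0,0):A a2@(0,3):B a3@(1,3):A a4@(3,1):A a5@(0,1):A
t=5: a0@(1,0):A a1@(0,0):A a2@(0,2):B a3@(1,3):A a4@(3,1):A a5@(0,1):A
t=6: a0@(1,0):A a1@(0,0):A a2@(0,3):B a3@(1,3):A a4@(3,1):A a5@(0,1):A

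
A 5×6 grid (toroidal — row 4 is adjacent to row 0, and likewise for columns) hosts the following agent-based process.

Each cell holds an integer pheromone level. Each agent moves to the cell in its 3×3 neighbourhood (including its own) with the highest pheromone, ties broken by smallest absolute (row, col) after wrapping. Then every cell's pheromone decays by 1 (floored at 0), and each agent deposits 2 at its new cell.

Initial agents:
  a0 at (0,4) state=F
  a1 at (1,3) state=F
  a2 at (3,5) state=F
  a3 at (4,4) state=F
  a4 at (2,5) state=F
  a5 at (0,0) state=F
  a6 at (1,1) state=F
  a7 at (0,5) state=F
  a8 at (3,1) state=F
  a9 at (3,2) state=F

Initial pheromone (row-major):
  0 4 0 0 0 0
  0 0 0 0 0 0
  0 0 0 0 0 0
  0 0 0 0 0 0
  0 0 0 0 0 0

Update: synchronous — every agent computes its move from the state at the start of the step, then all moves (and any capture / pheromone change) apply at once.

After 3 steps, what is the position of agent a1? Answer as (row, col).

(0, 1)

t=1: a0@(0,3) a1@(0,2) a2@(2,0) a3@(0,3) a4@(1,0) a5@(0,1) a6@(0,1) a7@(0,0) a8@(2,0) a9@(2,1) | pheromone: 2 7 2 4 0 0 / 2 0 0 0 0 0 / 4 2 0 0 0 0 / 0 0 0 0 0 0 / 0 0 0 0 0 0
t=2: a0@(0,3) a1@(0,1) a2@(2,0) a3@(0,3) a4@(0,1) a5@(0,1) a6@(0,1) a7@(0,1) a8@(2,0) a9@(2,0) | pheromone: 1 16 1 7 0 0 / 1 0 0 0 0 0 / 9 1 0 0 0 0 / 0 0 0 0 0 0 / 0 0 0 0 0 0
t=3: a0@(0,3) a1@(0,1) a2@(2,0) a3@(0,3) a4@(0,1) a5@(0,1) a6@(0,1) a7@(0,1) a8@(2,0) a9@(2,0) | pheromone: 0 25 0 10 0 0 / 0 0 0 0 0 0 / 14 0 0 0 0 0 / 0 0 0 0 0 0 / 0 0 0 0 0 0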